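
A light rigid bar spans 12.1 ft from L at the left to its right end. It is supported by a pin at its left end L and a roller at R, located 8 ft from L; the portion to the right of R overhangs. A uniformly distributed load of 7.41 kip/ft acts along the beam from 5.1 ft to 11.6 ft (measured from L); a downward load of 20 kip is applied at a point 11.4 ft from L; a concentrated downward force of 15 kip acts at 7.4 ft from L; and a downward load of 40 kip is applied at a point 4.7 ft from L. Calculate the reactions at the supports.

L_x = 0, L_y = 7.018 kip, R_y = 116.1 kip

Resultant of the distributed load: 7.41 × 6.5 = 48.165 kip at 8.35 ft from L.
Moments about L: R_y·8 − (7.41·6.5)·8.35 − 20·11.4 − 15·7.4 − 40·4.7 = 0 → R_y = 929.17775/8 = 116.147 ≈ 116.1 kip.
ΣF_y = 0: L_y + 116.147 − 7.41·6.5 − 20 − 15 − 40 = 0 → L_y = 7.018 kip.
ΣF_x = 0: no horizontal applied forces, so L_x = 0.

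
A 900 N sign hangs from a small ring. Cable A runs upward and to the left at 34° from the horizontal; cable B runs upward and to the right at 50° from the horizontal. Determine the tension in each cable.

T_A = 581.7 N, T_B = 750.2 N

ΣF_x = 0: −T_A·cos34° + T_B·cos50° = 0 → T_B = 1.28975·T_A.
ΣF_y = 0: T_A·sin34° + T_B·sin50° = 900.
Substitute: T_A·(0.559193 + 1.28975·0.766044) = 900 → T_A = 581.697 ≈ 581.7 N.
Then T_B = 1.28975 × 581.697 = 750.2 N.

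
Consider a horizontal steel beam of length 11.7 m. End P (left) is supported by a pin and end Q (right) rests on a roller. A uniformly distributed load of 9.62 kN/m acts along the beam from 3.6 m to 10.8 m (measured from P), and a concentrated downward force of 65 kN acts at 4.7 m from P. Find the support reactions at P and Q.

P_x = 0, P_y = 65.53 kN, Q_y = 68.74 kN

Resultant of the distributed load: 9.62 × 7.2 = 69.264 kN at 7.2 m from P.
Moments about P: Q_y·11.7 − (9.62·7.2)·7.2 − 65·4.7 = 0 → Q_y = 804.2008/11.7 = 68.7351 ≈ 68.74 kN.
ΣF_y = 0: P_y + 68.7351 − 9.62·7.2 − 65 = 0 → P_y = 65.53 kN.
ΣF_x = 0: no horizontal applied forces, so P_x = 0.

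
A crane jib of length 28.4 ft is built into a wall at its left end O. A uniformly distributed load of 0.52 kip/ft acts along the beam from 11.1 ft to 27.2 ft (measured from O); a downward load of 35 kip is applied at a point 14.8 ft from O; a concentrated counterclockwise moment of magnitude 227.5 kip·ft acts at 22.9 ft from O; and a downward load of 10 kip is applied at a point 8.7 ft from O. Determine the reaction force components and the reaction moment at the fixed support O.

O_x = 0, O_y = 53.37 kip, M_O = 537.8 kip·ft

Resultant of the distributed load: 0.52 × 16.1 = 8.372 kip at 19.15 ft from O.
ΣF_x = 0: O_x = 0.
ΣF_y = 0: O_y − 0.52·16.1 − 35 − 10 = 0 → O_y = 53.37 kip.
ΣM about O: M_O − (0.52·16.1)·19.15 − 35·14.8 + 227.5 − 10·8.7 = 0 → M_O = 537.8 kip·ft.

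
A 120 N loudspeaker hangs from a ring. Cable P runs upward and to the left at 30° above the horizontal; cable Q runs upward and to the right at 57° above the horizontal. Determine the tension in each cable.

ΣF_x = 0: −T_P·cos30° + T_Q·cos57° = 0 → T_Q = 1.59009·T_P.
ΣF_y = 0: T_P·sin30° + T_Q·sin57° = 120.
Substitute: T_P·(0.5 + 1.59009·0.838671) = 120 → T_P = 65.4464 ≈ 65.45 N.
Then T_Q = 1.59009 × 65.4464 = 104.1 N.

T_P = 65.45 N, T_Q = 104.1 N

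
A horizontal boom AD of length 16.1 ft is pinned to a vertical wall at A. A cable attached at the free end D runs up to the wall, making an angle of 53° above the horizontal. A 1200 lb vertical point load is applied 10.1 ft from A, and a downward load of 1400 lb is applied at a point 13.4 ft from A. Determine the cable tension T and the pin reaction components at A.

T = 2402 lb, A_x = 1445 lb, A_y = 682.0 lb

ΣM about A: T·sin53°·16.1 − 1200·10.1 − 1400·13.4 = 0 → T = 30880/(16.1·0.798636) = 2401.61 ≈ 2402 lb.
ΣF_x = 0: A_x − T·cos53° = 0 → A_x = 2401.61 × 0.601815 = 1445 lb.
ΣF_y = 0: A_y + T·sin53° − 1200 − 1400 = 0 → A_y = 2600 − 2401.61 × 0.798636 = 682.0 lb.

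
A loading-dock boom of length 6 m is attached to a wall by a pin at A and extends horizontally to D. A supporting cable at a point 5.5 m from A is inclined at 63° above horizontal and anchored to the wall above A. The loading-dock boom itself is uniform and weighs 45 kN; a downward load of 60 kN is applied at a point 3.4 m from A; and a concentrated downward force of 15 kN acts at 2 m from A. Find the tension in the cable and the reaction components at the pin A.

ΣM about A: T·sin63°·5.5 − 45·3 − 60·3.4 − 15·2 = 0 → T = 369/(5.5·0.891007) = 75.2978 ≈ 75.30 kN.
ΣF_x = 0: A_x − T·cos63° = 0 → A_x = 75.2978 × 0.45399 = 34.18 kN.
ΣF_y = 0: A_y + T·sin63° − 45 − 60 − 15 = 0 → A_y = 120 − 75.2978 × 0.891007 = 52.91 kN.

T = 75.30 kN, A_x = 34.18 kN, A_y = 52.91 kN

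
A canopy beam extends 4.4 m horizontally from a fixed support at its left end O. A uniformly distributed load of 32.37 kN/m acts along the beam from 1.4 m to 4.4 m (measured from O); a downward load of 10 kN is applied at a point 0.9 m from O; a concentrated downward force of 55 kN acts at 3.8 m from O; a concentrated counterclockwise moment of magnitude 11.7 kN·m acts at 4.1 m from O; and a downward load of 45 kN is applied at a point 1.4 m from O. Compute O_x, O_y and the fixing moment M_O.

O_x = 0, O_y = 207.1 kN, M_O = 550.9 kN·m

Resultant of the distributed load: 32.37 × 3 = 97.11 kN at 2.9 m from O.
ΣF_x = 0: O_x = 0.
ΣF_y = 0: O_y − 32.37·3 − 10 − 55 − 45 = 0 → O_y = 207.1 kN.
ΣM about O: M_O − (32.37·3)·2.9 − 10·0.9 − 55·3.8 + 11.7 − 45·1.4 = 0 → M_O = 550.9 kN·m.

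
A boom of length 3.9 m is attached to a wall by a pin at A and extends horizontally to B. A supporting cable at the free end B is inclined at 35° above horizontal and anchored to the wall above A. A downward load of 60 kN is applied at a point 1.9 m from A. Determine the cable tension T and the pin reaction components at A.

ΣM about A: T·sin35°·3.9 − 60·1.9 = 0 → T = 114/(3.9·0.573576) = 50.9623 ≈ 50.96 kN.
ΣF_x = 0: A_x − T·cos35° = 0 → A_x = 50.9623 × 0.819152 = 41.75 kN.
ΣF_y = 0: A_y + T·sin35° − 60 = 0 → A_y = 60 − 50.9623 × 0.573576 = 30.77 kN.

T = 50.96 kN, A_x = 41.75 kN, A_y = 30.77 kN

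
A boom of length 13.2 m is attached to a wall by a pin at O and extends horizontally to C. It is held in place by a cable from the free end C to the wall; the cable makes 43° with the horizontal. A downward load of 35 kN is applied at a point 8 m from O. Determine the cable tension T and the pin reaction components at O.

T = 31.10 kN, O_x = 22.75 kN, O_y = 13.79 kN

ΣM about O: T·sin43°·13.2 − 35·8 = 0 → T = 280/(13.2·0.681998) = 31.1029 ≈ 31.10 kN.
ΣF_x = 0: O_x − T·cos43° = 0 → O_x = 31.1029 × 0.731354 = 22.75 kN.
ΣF_y = 0: O_y + T·sin43° − 35 = 0 → O_y = 35 − 31.1029 × 0.681998 = 13.79 kN.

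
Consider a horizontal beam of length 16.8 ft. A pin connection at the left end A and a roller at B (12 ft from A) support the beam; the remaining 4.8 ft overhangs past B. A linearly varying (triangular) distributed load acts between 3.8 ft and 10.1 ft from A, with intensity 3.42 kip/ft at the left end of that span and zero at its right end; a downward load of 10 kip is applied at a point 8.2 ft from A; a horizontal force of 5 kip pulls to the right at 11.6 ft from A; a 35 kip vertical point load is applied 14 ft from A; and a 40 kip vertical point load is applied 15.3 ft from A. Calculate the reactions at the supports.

Resultant of the triangular load: ½ × 3.42 × 6.3 = 10.773 kip, acting at 5.9 ft from A (one-third of the span from the peak).
Moments about A: B_y·12 − (½·3.42·6.3)·5.9 − 10·8.2 − 35·14 − 40·15.3 = 0 → B_y = 1247.5607/12 = 103.963 ≈ 104.0 kip.
ΣF_y = 0: A_y + 103.963 − ½·3.42·6.3 − 10 − 35 − 40 = 0 → A_y = -8.190 kip.
ΣF_x = 0: A_x + 5 = 0 → A_x = -5.000 kip.

A_x = -5.000 kip, A_y = -8.190 kip, B_y = 104.0 kip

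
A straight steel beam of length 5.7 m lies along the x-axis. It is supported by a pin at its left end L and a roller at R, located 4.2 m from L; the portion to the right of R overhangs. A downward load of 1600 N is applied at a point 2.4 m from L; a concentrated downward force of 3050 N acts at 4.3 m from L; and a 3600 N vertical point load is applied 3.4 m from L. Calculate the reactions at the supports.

ΣM about L: R_y·4.2 − 1600·2.4 − 3050·4.3 − 3600·3.4 = 0 → R_y = 29195/4.2 = 6951.19 ≈ 6951 N.
ΣF_y = 0: L_y + 6951.19 − 1600 − 3050 − 3600 = 0 → L_y = 1299 N.
ΣF_x = 0: no horizontal applied forces, so L_x = 0.

L_x = 0, L_y = 1299 N, R_y = 6951 N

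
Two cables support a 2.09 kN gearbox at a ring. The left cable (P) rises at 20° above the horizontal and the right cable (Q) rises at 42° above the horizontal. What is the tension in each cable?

ΣF_x = 0: −T_P·cos20° + T_Q·cos42° = 0 → T_Q = 1.26448·T_P.
ΣF_y = 0: T_P·sin20° + T_Q·sin42° = 2.09.
Substitute: T_P·(0.34202 + 1.26448·0.669131) = 2.09 → T_P = 1.75908 ≈ 1.759 kN.
Then T_Q = 1.26448 × 1.75908 = 2.224 kN.

T_P = 1.759 kN, T_Q = 2.224 kN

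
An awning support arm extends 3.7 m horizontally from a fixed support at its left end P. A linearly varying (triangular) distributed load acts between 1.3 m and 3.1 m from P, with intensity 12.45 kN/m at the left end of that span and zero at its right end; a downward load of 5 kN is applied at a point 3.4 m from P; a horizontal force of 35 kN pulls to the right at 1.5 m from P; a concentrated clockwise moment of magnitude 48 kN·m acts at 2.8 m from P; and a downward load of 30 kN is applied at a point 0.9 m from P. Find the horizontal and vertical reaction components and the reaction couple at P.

P_x = -35.00 kN, P_y = 46.20 kN, M_P = 113.3 kN·m

Resultant of the triangular load: ½ × 12.45 × 1.8 = 11.205 kN, acting at 1.9 m from P (one-third of the span from the peak).
ΣF_x = 0: P_x + 35 = 0 → P_x = -35.00 kN.
ΣF_y = 0: P_y − ½·12.45·1.8 − 5 − 30 = 0 → P_y = 46.20 kN.
ΣM about P: M_P − (½·12.45·1.8)·1.9 − 5·3.4 − 48 − 30·0.9 = 0 → M_P = 113.3 kN·m.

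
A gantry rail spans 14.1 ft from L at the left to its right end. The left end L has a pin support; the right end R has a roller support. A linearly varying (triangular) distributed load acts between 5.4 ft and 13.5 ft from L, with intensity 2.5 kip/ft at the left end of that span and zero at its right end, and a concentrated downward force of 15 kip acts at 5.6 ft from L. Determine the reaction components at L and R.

L_x = 0, L_y = 13.35 kip, R_y = 11.77 kip

Resultant of the triangular load: ½ × 2.5 × 8.1 = 10.125 kip, acting at 8.1 ft from L (one-third of the span from the peak).
ΣM about L: R_y·14.1 − (½·2.5·8.1)·8.1 − 15·5.6 = 0 → R_y = 166.0125/14.1 = 11.7739 ≈ 11.77 kip.
ΣF_y = 0: L_y + 11.7739 − ½·2.5·8.1 − 15 = 0 → L_y = 13.35 kip.
ΣF_x = 0: no horizontal applied forces, so L_x = 0.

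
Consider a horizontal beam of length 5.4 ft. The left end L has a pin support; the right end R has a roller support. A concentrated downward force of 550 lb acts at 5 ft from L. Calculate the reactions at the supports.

L_x = 0, L_y = 40.74 lb, R_y = 509.3 lb

ΣM about L: R_y·5.4 − 550·5 = 0 → R_y = 2750/5.4 = 509.259 ≈ 509.3 lb.
ΣF_y = 0: L_y + 509.259 − 550 = 0 → L_y = 40.74 lb.
ΣF_x = 0: no horizontal applied forces, so L_x = 0.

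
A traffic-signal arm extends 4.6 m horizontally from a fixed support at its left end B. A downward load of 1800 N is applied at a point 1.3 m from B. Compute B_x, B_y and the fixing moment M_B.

B_x = 0, B_y = 1800 N, M_B = 2340 N·m

ΣF_x = 0: B_x = 0.
ΣF_y = 0: B_y − 1800 = 0 → B_y = 1800 N.
ΣM about B: M_B − 1800·1.3 = 0 → M_B = 2340 N·m.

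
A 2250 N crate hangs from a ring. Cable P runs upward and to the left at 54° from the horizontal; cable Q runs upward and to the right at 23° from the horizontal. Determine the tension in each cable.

T_P = 2126 N, T_Q = 1357 N

ΣF_x = 0: −T_P·cos54° + T_Q·cos23° = 0 → T_Q = 0.638547·T_P.
ΣF_y = 0: T_P·sin54° + T_Q·sin23° = 2250.
Substitute: T_P·(0.809017 + 0.638547·0.390731) = 2250 → T_P = 2125.62 ≈ 2126 N.
Then T_Q = 0.638547 × 2125.62 = 1357 N.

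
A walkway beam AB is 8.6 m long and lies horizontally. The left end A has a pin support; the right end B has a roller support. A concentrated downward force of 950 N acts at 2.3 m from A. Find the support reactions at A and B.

Taking moments about A: B_y·8.6 − 950·2.3 = 0 → B_y = 2185/8.6 = 254.07 ≈ 254.1 N.
ΣF_y = 0: A_y + 254.07 − 950 = 0 → A_y = 695.9 N.
ΣF_x = 0: no horizontal applied forces, so A_x = 0.

A_x = 0, A_y = 695.9 N, B_y = 254.1 N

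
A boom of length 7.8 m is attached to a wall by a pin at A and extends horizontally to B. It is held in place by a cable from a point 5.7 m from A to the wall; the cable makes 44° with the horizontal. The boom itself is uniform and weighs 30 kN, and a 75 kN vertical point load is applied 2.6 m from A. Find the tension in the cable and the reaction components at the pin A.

ΣM about A: T·sin44°·5.7 − 30·3.9 − 75·2.6 = 0 → T = 312/(5.7·0.694658) = 78.7968 ≈ 78.80 kN.
ΣF_x = 0: A_x − T·cos44° = 0 → A_x = 78.7968 × 0.71934 = 56.68 kN.
ΣF_y = 0: A_y + T·sin44° − 30 − 75 = 0 → A_y = 105 − 78.7968 × 0.694658 = 50.26 kN.

T = 78.80 kN, A_x = 56.68 kN, A_y = 50.26 kN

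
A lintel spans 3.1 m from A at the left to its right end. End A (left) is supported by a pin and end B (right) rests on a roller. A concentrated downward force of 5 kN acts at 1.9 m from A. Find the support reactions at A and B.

Taking moments about A: B_y·3.1 − 5·1.9 = 0 → B_y = 9.5/3.1 = 3.06452 ≈ 3.065 kN.
ΣF_y = 0: A_y + 3.06452 − 5 = 0 → A_y = 1.935 kN.
ΣF_x = 0: no horizontal applied forces, so A_x = 0.

A_x = 0, A_y = 1.935 kN, B_y = 3.065 kN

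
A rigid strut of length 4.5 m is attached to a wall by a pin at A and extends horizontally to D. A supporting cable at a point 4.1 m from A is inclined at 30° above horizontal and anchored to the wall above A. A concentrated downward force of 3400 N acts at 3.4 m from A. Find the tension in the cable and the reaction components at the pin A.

ΣM about A: T·sin30°·4.1 − 3400·3.4 = 0 → T = 11560/(4.1·0.5) = 5639.02 ≈ 5639 N.
ΣF_x = 0: A_x − T·cos30° = 0 → A_x = 5639.02 × 0.866025 = 4884 N.
ΣF_y = 0: A_y + T·sin30° − 3400 = 0 → A_y = 3400 − 5639.02 × 0.5 = 580.5 N.

T = 5639 N, A_x = 4884 N, A_y = 580.5 N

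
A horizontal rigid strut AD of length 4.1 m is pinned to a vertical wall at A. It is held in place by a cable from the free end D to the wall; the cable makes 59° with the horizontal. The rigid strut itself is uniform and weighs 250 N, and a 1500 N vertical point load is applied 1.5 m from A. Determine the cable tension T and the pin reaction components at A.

ΣM about A: T·sin59°·4.1 − 250·2.05 − 1500·1.5 = 0 → T = 2762.5/(4.1·0.857167) = 786.055 ≈ 786.1 N.
ΣF_x = 0: A_x − T·cos59° = 0 → A_x = 786.055 × 0.515038 = 404.8 N.
ΣF_y = 0: A_y + T·sin59° − 250 − 1500 = 0 → A_y = 1750 − 786.055 × 0.857167 = 1076 N.

T = 786.1 N, A_x = 404.8 N, A_y = 1076 N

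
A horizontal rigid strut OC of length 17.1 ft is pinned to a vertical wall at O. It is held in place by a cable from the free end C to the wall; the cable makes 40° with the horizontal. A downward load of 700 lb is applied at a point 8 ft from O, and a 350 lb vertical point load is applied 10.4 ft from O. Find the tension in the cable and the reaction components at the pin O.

ΣM about O: T·sin40°·17.1 − 700·8 − 350·10.4 = 0 → T = 9240/(17.1·0.642788) = 840.636 ≈ 840.6 lb.
ΣF_x = 0: O_x − T·cos40° = 0 → O_x = 840.636 × 0.766044 = 644.0 lb.
ΣF_y = 0: O_y + T·sin40° − 700 − 350 = 0 → O_y = 1050 − 840.636 × 0.642788 = 509.6 lb.

T = 840.6 lb, O_x = 644.0 lb, O_y = 509.6 lb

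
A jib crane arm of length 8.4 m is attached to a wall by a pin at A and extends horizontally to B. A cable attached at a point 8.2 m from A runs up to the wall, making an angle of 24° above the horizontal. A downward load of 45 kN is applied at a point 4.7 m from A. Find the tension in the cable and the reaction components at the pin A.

T = 63.41 kN, A_x = 57.93 kN, A_y = 19.21 kN

ΣM about A: T·sin24°·8.2 − 45·4.7 = 0 → T = 211.5/(8.2·0.406737) = 63.4137 ≈ 63.41 kN.
ΣF_x = 0: A_x − T·cos24° = 0 → A_x = 63.4137 × 0.913545 = 57.93 kN.
ΣF_y = 0: A_y + T·sin24° − 45 = 0 → A_y = 45 − 63.4137 × 0.406737 = 19.21 kN.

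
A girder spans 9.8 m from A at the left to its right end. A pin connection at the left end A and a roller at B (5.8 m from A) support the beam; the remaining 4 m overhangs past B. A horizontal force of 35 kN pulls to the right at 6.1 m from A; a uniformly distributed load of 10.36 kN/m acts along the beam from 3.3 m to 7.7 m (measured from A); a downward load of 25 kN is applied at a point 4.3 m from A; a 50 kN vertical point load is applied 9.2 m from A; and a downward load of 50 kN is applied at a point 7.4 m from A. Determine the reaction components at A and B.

Resultant of the distributed load: 10.36 × 4.4 = 45.584 kN at 5.5 m from A.
ΣM about A: B_y·5.8 − (10.36·4.4)·5.5 − 25·4.3 − 50·9.2 − 50·7.4 = 0 → B_y = 1188.212/5.8 = 204.864 ≈ 204.9 kN.
ΣF_y = 0: A_y + 204.864 − 10.36·4.4 − 25 − 50 − 50 = 0 → A_y = -34.28 kN.
ΣF_x = 0: A_x + 35 = 0 → A_x = -35.00 kN.

A_x = -35.00 kN, A_y = -34.28 kN, B_y = 204.9 kN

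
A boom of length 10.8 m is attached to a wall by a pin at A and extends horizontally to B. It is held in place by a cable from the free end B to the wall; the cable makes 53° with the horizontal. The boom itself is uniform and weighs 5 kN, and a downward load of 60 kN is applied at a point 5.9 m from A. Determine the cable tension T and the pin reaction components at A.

T = 44.17 kN, A_x = 26.58 kN, A_y = 29.72 kN

ΣM about A: T·sin53°·10.8 − 5·5.4 − 60·5.9 = 0 → T = 381/(10.8·0.798636) = 44.1725 ≈ 44.17 kN.
ΣF_x = 0: A_x − T·cos53° = 0 → A_x = 44.1725 × 0.601815 = 26.58 kN.
ΣF_y = 0: A_y + T·sin53° − 5 − 60 = 0 → A_y = 65 − 44.1725 × 0.798636 = 29.72 kN.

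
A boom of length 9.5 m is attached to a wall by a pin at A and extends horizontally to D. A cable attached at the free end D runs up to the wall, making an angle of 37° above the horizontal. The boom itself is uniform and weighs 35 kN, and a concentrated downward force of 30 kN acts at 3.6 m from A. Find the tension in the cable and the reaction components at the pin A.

T = 47.97 kN, A_x = 38.31 kN, A_y = 36.13 kN

ΣM about A: T·sin37°·9.5 − 35·4.75 − 30·3.6 = 0 → T = 274.25/(9.5·0.601815) = 47.9689 ≈ 47.97 kN.
ΣF_x = 0: A_x − T·cos37° = 0 → A_x = 47.9689 × 0.798636 = 38.31 kN.
ΣF_y = 0: A_y + T·sin37° − 35 − 30 = 0 → A_y = 65 − 47.9689 × 0.601815 = 36.13 kN.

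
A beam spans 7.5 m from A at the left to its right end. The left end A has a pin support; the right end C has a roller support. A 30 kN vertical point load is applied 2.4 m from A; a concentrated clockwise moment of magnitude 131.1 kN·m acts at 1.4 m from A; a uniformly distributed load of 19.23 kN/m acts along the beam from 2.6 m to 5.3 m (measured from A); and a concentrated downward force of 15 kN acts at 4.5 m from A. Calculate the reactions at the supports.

A_x = 0, A_y = 33.50 kN, C_y = 63.43 kN

Resultant of the distributed load: 19.23 × 2.7 = 51.921 kN at 3.95 m from A.
ΣM about A: C_y·7.5 − 30·2.4 − 131.1 − (19.23·2.7)·3.95 − 15·4.5 = 0 → C_y = 475.68795/7.5 = 63.4251 ≈ 63.43 kN.
ΣF_y = 0: A_y + 63.4251 − 30 − 19.23·2.7 − 15 = 0 → A_y = 33.50 kN.
ΣF_x = 0: no horizontal applied forces, so A_x = 0.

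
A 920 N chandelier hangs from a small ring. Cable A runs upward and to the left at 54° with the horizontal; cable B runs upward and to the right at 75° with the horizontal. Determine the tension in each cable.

T_A = 306.4 N, T_B = 695.8 N

ΣF_x = 0: −T_A·cos54° + T_B·cos75° = 0 → T_B = 2.27103·T_A.
ΣF_y = 0: T_A·sin54° + T_B·sin75° = 920.
Substitute: T_A·(0.809017 + 2.27103·0.965926) = 920 → T_A = 306.395 ≈ 306.4 N.
Then T_B = 2.27103 × 306.395 = 695.8 N.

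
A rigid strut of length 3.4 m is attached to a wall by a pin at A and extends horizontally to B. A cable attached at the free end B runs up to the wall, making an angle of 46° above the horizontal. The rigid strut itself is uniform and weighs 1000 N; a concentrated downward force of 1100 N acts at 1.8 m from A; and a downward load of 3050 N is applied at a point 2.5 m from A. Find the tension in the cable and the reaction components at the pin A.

T = 4622 N, A_x = 3211 N, A_y = 1825 N

ΣM about A: T·sin46°·3.4 − 1000·1.7 − 1100·1.8 − 3050·2.5 = 0 → T = 11305/(3.4·0.71934) = 4622.29 ≈ 4622 N.
ΣF_x = 0: A_x − T·cos46° = 0 → A_x = 4622.29 × 0.694658 = 3211 N.
ΣF_y = 0: A_y + T·sin46° − 1000 − 1100 − 3050 = 0 → A_y = 5150 − 4622.29 × 0.71934 = 1825 N.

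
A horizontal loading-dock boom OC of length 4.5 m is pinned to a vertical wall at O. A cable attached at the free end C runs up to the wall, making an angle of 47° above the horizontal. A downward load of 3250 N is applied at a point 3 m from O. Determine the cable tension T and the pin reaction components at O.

ΣM about O: T·sin47°·4.5 − 3250·3 = 0 → T = 9750/(4.5·0.731354) = 2962.54 ≈ 2963 N.
ΣF_x = 0: O_x − T·cos47° = 0 → O_x = 2962.54 × 0.681998 = 2020 N.
ΣF_y = 0: O_y + T·sin47° − 3250 = 0 → O_y = 3250 − 2962.54 × 0.731354 = 1083 N.

T = 2963 N, O_x = 2020 N, O_y = 1083 N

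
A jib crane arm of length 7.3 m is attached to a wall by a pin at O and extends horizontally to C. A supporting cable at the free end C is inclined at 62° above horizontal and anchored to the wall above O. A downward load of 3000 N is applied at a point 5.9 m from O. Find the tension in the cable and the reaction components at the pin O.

ΣM about O: T·sin62°·7.3 − 3000·5.9 = 0 → T = 17700/(7.3·0.882948) = 2746.09 ≈ 2746 N.
ΣF_x = 0: O_x − T·cos62° = 0 → O_x = 2746.09 × 0.469472 = 1289 N.
ΣF_y = 0: O_y + T·sin62° − 3000 = 0 → O_y = 3000 − 2746.09 × 0.882948 = 575.3 N.

T = 2746 N, O_x = 1289 N, O_y = 575.3 N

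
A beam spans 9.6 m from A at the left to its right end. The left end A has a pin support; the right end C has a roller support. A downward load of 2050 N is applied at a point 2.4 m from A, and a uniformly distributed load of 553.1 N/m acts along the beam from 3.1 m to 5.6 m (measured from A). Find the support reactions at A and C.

A_x = 0, A_y = 2294 N, C_y = 1139 N

Resultant of the distributed load: 553.1 × 2.5 = 1382.75 N at 4.35 m from A.
Taking moments about A: C_y·9.6 − 2050·2.4 − (553.1·2.5)·4.35 = 0 → C_y = 10934.9625/9.6 = 1139.06 ≈ 1139 N.
ΣF_y = 0: A_y + 1139.06 − 2050 − 553.1·2.5 = 0 → A_y = 2294 N.
ΣF_x = 0: no horizontal applied forces, so A_x = 0.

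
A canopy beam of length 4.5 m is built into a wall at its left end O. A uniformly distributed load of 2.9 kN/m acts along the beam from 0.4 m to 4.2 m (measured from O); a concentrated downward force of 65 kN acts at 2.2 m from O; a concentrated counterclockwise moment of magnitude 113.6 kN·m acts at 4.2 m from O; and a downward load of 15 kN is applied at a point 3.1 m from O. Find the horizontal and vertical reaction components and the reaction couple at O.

O_x = 0, O_y = 91.02 kN, M_O = 101.2 kN·m

Resultant of the distributed load: 2.9 × 3.8 = 11.02 kN at 2.3 m from O.
ΣF_x = 0: O_x = 0.
ΣF_y = 0: O_y − 2.9·3.8 − 65 − 15 = 0 → O_y = 91.02 kN.
ΣM about O: M_O − (2.9·3.8)·2.3 − 65·2.2 + 113.6 − 15·3.1 = 0 → M_O = 101.2 kN·m.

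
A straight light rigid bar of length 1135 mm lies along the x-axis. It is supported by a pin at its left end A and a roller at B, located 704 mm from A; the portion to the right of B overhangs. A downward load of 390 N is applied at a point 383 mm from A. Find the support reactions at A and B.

A_x = 0, A_y = 177.8 N, B_y = 212.2 N

Taking moments about A: B_y·704 − 390·383 = 0 → B_y = 149370/704 = 212.173 ≈ 212.2 N.
ΣF_y = 0: A_y + 212.173 − 390 = 0 → A_y = 177.8 N.
ΣF_x = 0: no horizontal applied forces, so A_x = 0.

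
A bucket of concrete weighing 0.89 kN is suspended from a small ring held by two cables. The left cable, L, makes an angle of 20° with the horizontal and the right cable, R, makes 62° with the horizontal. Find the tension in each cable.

T_L = 0.4219 kN, T_R = 0.8445 kN

ΣF_x = 0: −T_L·cos20° + T_R·cos62° = 0 → T_R = 2.0016·T_L.
ΣF_y = 0: T_L·sin20° + T_R·sin62° = 0.89.
Substitute: T_L·(0.34202 + 2.0016·0.882948) = 0.89 → T_L = 0.421935 ≈ 0.4219 kN.
Then T_R = 2.0016 × 0.421935 = 0.8445 kN.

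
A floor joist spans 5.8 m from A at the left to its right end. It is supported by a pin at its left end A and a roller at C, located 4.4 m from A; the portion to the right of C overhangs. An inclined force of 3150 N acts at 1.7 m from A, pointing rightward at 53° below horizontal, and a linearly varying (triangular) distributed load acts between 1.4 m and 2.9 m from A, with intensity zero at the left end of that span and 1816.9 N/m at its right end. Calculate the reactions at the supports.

A_x = -1896 N, A_y = 2163 N, C_y = 1715 N

Resultant of the triangular load: ½ × 1816.9 × 1.5 = 1362.675 N, acting at 2.4 m from A (one-third of the span from the peak).
ΣM about A: C_y·4.4 − 3150·sin53°·1.7 − (½·1816.9·1.5)·2.4 = 0 → C_y = 7547.11/4.4 = 1715.25 ≈ 1715 N.
ΣF_y = 0: A_y + 1715.25 − 3150·sin53° − ½·1816.9·1.5 = 0 → A_y = 2163 N.
ΣF_x = 0: A_x + 3150·cos53° = 0 → A_x = -1896 N.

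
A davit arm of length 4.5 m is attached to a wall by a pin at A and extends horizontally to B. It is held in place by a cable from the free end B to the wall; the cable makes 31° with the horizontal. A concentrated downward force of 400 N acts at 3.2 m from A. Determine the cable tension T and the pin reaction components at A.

T = 552.3 N, A_x = 473.4 N, A_y = 115.6 N

ΣM about A: T·sin31°·4.5 − 400·3.2 = 0 → T = 1280/(4.5·0.515038) = 552.279 ≈ 552.3 N.
ΣF_x = 0: A_x − T·cos31° = 0 → A_x = 552.279 × 0.857167 = 473.4 N.
ΣF_y = 0: A_y + T·sin31° − 400 = 0 → A_y = 400 − 552.279 × 0.515038 = 115.6 N.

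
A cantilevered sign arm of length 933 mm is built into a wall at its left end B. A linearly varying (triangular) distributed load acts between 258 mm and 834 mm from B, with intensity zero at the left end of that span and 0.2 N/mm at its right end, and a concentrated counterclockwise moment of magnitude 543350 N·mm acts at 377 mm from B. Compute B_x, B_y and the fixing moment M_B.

Resultant of the triangular load: ½ × 0.2 × 576 = 57.6 N, acting at 642 mm from B (one-third of the span from the peak).
ΣF_x = 0: B_x = 0.
ΣF_y = 0: B_y − ½·0.2·576 = 0 → B_y = 57.60 N.
ΣM about B: M_B − (½·0.2·576)·642 + 543350 = 0 → M_B = -506400 N·mm.

B_x = 0, B_y = 57.60 N, M_B = -506400 N·mm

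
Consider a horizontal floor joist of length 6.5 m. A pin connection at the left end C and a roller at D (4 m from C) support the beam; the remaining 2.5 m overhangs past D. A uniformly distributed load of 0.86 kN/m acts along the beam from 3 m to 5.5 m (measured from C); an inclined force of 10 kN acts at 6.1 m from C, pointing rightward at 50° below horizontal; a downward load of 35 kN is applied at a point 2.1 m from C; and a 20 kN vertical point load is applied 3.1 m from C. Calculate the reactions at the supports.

Resultant of the distributed load: 0.86 × 2.5 = 2.15 kN at 4.25 m from C.
Taking moments about C: D_y·4 − (0.86·2.5)·4.25 − 10·sin50°·6.1 − 35·2.1 − 20·3.1 = 0 → D_y = 191.366/4 = 47.8415 ≈ 47.84 kN.
ΣF_y = 0: C_y + 47.8415 − 0.86·2.5 − 10·sin50° − 35 − 20 = 0 → C_y = 16.97 kN.
ΣF_x = 0: C_x + 10·cos50° = 0 → C_x = -6.428 kN.

C_x = -6.428 kN, C_y = 16.97 kN, D_y = 47.84 kN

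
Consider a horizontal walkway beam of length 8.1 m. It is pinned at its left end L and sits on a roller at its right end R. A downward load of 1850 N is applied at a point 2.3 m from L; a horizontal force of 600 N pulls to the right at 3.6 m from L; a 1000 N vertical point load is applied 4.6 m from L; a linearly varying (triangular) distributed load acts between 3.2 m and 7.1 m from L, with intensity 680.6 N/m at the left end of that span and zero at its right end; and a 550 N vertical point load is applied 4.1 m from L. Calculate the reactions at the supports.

L_x = -600.0 N, L_y = 2618 N, R_y = 2109 N

Resultant of the triangular load: ½ × 680.6 × 3.9 = 1327.17 N, acting at 4.5 m from L (one-third of the span from the peak).
Taking moments about L: R_y·8.1 − 1850·2.3 − 1000·4.6 − (½·680.6·3.9)·4.5 − 550·4.1 = 0 → R_y = 17082.265/8.1 = 2108.92 ≈ 2109 N.
ΣF_y = 0: L_y + 2108.92 − 1850 − 1000 − ½·680.6·3.9 − 550 = 0 → L_y = 2618 N.
ΣF_x = 0: L_x + 600 = 0 → L_x = -600.0 N.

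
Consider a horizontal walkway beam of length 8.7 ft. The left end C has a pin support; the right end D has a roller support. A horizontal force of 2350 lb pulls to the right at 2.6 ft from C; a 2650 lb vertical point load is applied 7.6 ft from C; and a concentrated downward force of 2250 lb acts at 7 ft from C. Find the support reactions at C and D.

ΣM about C: D_y·8.7 − 2650·7.6 − 2250·7 = 0 → D_y = 35890/8.7 = 4125.29 ≈ 4125 lb.
ΣF_y = 0: C_y + 4125.29 − 2650 − 2250 = 0 → C_y = 774.7 lb.
ΣF_x = 0: C_x + 2350 = 0 → C_x = -2350 lb.

C_x = -2350 lb, C_y = 774.7 lb, D_y = 4125 lb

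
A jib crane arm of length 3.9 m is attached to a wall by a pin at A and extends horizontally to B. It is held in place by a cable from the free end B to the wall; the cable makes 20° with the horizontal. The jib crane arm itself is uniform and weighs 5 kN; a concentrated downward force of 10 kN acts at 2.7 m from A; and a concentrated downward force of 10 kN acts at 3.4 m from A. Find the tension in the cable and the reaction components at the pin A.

T = 53.04 kN, A_x = 49.84 kN, A_y = 6.859 kN

ΣM about A: T·sin20°·3.9 − 5·1.95 − 10·2.7 − 10·3.4 = 0 → T = 70.75/(3.9·0.34202) = 53.0408 ≈ 53.04 kN.
ΣF_x = 0: A_x − T·cos20° = 0 → A_x = 53.0408 × 0.939693 = 49.84 kN.
ΣF_y = 0: A_y + T·sin20° − 5 − 10 − 10 = 0 → A_y = 25 − 53.0408 × 0.34202 = 6.859 kN.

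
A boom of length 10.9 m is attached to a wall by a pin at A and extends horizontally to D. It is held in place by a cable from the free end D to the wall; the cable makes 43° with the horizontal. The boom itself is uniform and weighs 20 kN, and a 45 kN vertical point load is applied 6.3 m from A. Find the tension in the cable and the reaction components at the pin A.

ΣM about A: T·sin43°·10.9 − 20·5.45 − 45·6.3 = 0 → T = 392.5/(10.9·0.681998) = 52.7995 ≈ 52.80 kN.
ΣF_x = 0: A_x − T·cos43° = 0 → A_x = 52.7995 × 0.731354 = 38.62 kN.
ΣF_y = 0: A_y + T·sin43° − 20 − 45 = 0 → A_y = 65 − 52.7995 × 0.681998 = 28.99 kN.

T = 52.80 kN, A_x = 38.62 kN, A_y = 28.99 kN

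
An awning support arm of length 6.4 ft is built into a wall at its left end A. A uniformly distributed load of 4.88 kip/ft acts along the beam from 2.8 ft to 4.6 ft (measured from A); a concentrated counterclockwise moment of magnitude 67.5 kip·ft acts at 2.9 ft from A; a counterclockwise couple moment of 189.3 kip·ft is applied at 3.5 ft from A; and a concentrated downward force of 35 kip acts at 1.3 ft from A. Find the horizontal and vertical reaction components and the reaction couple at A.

A_x = 0, A_y = 43.78 kip, M_A = -178.8 kip·ft

Resultant of the distributed load: 4.88 × 1.8 = 8.784 kip at 3.7 ft from A.
ΣF_x = 0: A_x = 0.
ΣF_y = 0: A_y − 4.88·1.8 − 35 = 0 → A_y = 43.78 kip.
ΣM about A: M_A − (4.88·1.8)·3.7 + 67.5 + 189.3 − 35·1.3 = 0 → M_A = -178.8 kip·ft.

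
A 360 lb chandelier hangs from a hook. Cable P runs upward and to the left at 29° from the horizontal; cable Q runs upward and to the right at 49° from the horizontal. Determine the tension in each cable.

ΣF_x = 0: −T_P·cos29° + T_Q·cos49° = 0 → T_Q = 1.33314·T_P.
ΣF_y = 0: T_P·sin29° + T_Q·sin49° = 360.
Substitute: T_P·(0.48481 + 1.33314·0.75471) = 360 → T_P = 241.458 ≈ 241.5 lb.
Then T_Q = 1.33314 × 241.458 = 321.9 lb.

T_P = 241.5 lb, T_Q = 321.9 lb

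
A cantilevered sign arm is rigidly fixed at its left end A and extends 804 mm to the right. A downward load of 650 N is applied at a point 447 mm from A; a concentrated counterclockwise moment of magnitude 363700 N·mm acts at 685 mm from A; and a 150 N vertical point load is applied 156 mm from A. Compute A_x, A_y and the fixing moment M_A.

A_x = 0, A_y = 800.0 N, M_A = -49750 N·mm

ΣF_x = 0: A_x = 0.
ΣF_y = 0: A_y − 650 − 150 = 0 → A_y = 800.0 N.
ΣM about A: M_A − 650·447 + 363700 − 150·156 = 0 → M_A = -49750 N·mm.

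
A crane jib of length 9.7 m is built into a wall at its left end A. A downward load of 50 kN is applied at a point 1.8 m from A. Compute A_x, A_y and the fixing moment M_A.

ΣF_x = 0: A_x = 0.
ΣF_y = 0: A_y − 50 = 0 → A_y = 50.00 kN.
ΣM about A: M_A − 50·1.8 = 0 → M_A = 90.00 kN·m.

A_x = 0, A_y = 50.00 kN, M_A = 90.00 kN·m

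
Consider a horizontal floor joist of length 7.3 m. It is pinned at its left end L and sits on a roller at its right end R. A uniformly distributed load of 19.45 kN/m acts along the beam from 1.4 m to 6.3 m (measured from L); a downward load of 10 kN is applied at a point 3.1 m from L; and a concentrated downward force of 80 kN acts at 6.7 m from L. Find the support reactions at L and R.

Resultant of the distributed load: 19.45 × 4.9 = 95.305 kN at 3.85 m from L.
Moments about L: R_y·7.3 − (19.45·4.9)·3.85 − 10·3.1 − 80·6.7 = 0 → R_y = 933.92425/7.3 = 127.935 ≈ 127.9 kN.
ΣF_y = 0: L_y + 127.935 − 19.45·4.9 − 10 − 80 = 0 → L_y = 57.37 kN.
ΣF_x = 0: no horizontal applied forces, so L_x = 0.

L_x = 0, L_y = 57.37 kN, R_y = 127.9 kN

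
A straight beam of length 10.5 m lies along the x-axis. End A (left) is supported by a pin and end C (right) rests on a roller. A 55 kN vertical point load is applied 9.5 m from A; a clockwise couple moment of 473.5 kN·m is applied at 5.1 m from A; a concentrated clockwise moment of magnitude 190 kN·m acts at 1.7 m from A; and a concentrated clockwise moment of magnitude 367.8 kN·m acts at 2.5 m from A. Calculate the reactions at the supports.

Taking moments about A: C_y·10.5 − 55·9.5 − 473.5 − 190 − 367.8 = 0 → C_y = 1553.8/10.5 = 147.981 ≈ 148.0 kN.
ΣF_y = 0: A_y + 147.981 − 55 = 0 → A_y = -92.98 kN.
ΣF_x = 0: no horizontal applied forces, so A_x = 0.

A_x = 0, A_y = -92.98 kN, C_y = 148.0 kN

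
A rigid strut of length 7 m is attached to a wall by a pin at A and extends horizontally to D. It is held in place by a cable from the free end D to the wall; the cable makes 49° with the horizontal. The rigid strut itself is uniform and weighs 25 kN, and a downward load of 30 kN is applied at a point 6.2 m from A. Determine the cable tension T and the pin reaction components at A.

T = 51.77 kN, A_x = 33.96 kN, A_y = 15.93 kN

ΣM about A: T·sin49°·7 − 25·3.5 − 30·6.2 = 0 → T = 273.5/(7·0.75471) = 51.7701 ≈ 51.77 kN.
ΣF_x = 0: A_x − T·cos49° = 0 → A_x = 51.7701 × 0.656059 = 33.96 kN.
ΣF_y = 0: A_y + T·sin49° − 25 − 30 = 0 → A_y = 55 − 51.7701 × 0.75471 = 15.93 kN.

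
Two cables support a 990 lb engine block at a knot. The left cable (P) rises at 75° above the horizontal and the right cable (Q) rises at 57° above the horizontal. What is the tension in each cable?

T_P = 725.6 lb, T_Q = 344.8 lb

ΣF_x = 0: −T_P·cos75° + T_Q·cos57° = 0 → T_Q = 0.475212·T_P.
ΣF_y = 0: T_P·sin75° + T_Q·sin57° = 990.
Substitute: T_P·(0.965926 + 0.475212·0.838671) = 990 → T_P = 725.555 ≈ 725.6 lb.
Then T_Q = 0.475212 × 725.555 = 344.8 lb.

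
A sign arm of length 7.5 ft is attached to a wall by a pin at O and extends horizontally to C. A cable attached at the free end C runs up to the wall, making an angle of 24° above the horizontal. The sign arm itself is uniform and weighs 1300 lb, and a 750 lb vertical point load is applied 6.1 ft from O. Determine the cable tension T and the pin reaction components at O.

ΣM about O: T·sin24°·7.5 − 1300·3.75 − 750·6.1 = 0 → T = 9450/(7.5·0.406737) = 3097.82 ≈ 3098 lb.
ΣF_x = 0: O_x − T·cos24° = 0 → O_x = 3097.82 × 0.913545 = 2830 lb.
ΣF_y = 0: O_y + T·sin24° − 1300 − 750 = 0 → O_y = 2050 − 3097.82 × 0.406737 = 790.0 lb.

T = 3098 lb, O_x = 2830 lb, O_y = 790.0 lb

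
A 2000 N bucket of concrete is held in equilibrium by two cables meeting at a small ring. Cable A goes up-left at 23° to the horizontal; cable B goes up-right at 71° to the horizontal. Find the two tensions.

T_A = 652.7 N, T_B = 1846 N

ΣF_x = 0: −T_A·cos23° + T_B·cos71° = 0 → T_B = 2.82738·T_A.
ΣF_y = 0: T_A·sin23° + T_B·sin71° = 2000.
Substitute: T_A·(0.390731 + 2.82738·0.945519) = 2000 → T_A = 652.726 ≈ 652.7 N.
Then T_B = 2.82738 × 652.726 = 1846 N.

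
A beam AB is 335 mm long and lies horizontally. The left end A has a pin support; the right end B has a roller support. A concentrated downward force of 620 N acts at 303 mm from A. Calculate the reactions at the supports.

A_x = 0, A_y = 59.22 N, B_y = 560.8 N

ΣM about A: B_y·335 − 620·303 = 0 → B_y = 187860/335 = 560.776 ≈ 560.8 N.
ΣF_y = 0: A_y + 560.776 − 620 = 0 → A_y = 59.22 N.
ΣF_x = 0: no horizontal applied forces, so A_x = 0.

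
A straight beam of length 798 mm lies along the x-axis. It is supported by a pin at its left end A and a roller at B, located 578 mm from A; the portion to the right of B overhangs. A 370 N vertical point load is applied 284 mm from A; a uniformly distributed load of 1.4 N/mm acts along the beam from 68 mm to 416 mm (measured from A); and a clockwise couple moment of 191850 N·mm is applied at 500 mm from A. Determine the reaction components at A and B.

Resultant of the distributed load: 1.4 × 348 = 487.2 N at 242 mm from A.
ΣM about A: B_y·578 − 370·284 − (1.4·348)·242 − 191850 = 0 → B_y = 414832.4/578 = 717.703 ≈ 717.7 N.
ΣF_y = 0: A_y + 717.703 − 370 − 1.4·348 = 0 → A_y = 139.5 N.
ΣF_x = 0: no horizontal applied forces, so A_x = 0.

A_x = 0, A_y = 139.5 N, B_y = 717.7 N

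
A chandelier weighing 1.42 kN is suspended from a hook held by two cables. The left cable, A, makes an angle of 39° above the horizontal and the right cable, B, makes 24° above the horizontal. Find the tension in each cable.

ΣF_x = 0: −T_A·cos39° + T_B·cos24° = 0 → T_B = 0.850692·T_A.
ΣF_y = 0: T_A·sin39° + T_B·sin24° = 1.42.
Substitute: T_A·(0.62932 + 0.850692·0.406737) = 1.42 → T_A = 1.45592 ≈ 1.456 kN.
Then T_B = 0.850692 × 1.45592 = 1.239 kN.

T_A = 1.456 kN, T_B = 1.239 kN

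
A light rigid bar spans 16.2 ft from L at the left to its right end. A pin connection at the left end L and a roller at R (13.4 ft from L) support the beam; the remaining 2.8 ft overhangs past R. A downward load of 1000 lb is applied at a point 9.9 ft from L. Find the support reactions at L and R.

L_x = 0, L_y = 261.2 lb, R_y = 738.8 lb

ΣM about L: R_y·13.4 − 1000·9.9 = 0 → R_y = 9900/13.4 = 738.806 ≈ 738.8 lb.
ΣF_y = 0: L_y + 738.806 − 1000 = 0 → L_y = 261.2 lb.
ΣF_x = 0: no horizontal applied forces, so L_x = 0.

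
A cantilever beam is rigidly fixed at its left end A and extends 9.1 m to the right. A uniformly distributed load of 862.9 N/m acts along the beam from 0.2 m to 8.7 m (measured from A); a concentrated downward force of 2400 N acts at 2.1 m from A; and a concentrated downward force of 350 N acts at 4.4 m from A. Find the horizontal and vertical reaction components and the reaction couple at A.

A_x = 0, A_y = 10080 N, M_A = 39220 N·m

Resultant of the distributed load: 862.9 × 8.5 = 7334.65 N at 4.45 m from A.
ΣF_x = 0: A_x = 0.
ΣF_y = 0: A_y − 862.9·8.5 − 2400 − 350 = 0 → A_y = 10080 N.
ΣM about A: M_A − (862.9·8.5)·4.45 − 2400·2.1 − 350·4.4 = 0 → M_A = 39220 N·m.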